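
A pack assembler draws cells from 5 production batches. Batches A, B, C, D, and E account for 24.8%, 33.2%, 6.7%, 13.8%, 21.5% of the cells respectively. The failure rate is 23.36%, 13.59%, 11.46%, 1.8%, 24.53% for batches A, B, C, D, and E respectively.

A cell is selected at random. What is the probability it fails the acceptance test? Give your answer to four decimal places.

0.1660

P(F) = P(F|A)·P(A) + P(F|B)·P(B) + P(F|C)·P(C) + P(F|D)·P(D) + P(F|E)·P(E)
      = 0.2336·0.248 + 0.1359·0.332 + 0.1146·0.067 + 0.018·0.138 + 0.2453·0.215
      = 0.0579328 + 0.0451188 + 0.0076782 + 0.002484 + 0.0527395 = 0.1659533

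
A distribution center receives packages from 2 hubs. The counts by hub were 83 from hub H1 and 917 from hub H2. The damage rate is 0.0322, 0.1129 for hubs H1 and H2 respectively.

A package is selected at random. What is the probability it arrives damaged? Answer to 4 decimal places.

Total: 83 + 917 = 1000.
P(H1) = 83/1000 = 0.083. P(H2) = 917/1000 = 0.917.
P(D) = P(D|H1)·P(H1) + P(D|H2)·P(H2)
      = 0.0322·0.083 + 0.1129·0.917
      = 0.0026726 + 0.1035293 = 0.1062019

0.1062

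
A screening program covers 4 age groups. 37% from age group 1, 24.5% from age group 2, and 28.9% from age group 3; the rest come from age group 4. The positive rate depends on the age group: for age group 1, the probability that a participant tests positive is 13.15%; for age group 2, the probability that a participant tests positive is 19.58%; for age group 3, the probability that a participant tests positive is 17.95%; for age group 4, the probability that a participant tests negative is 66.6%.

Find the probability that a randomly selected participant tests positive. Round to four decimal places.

P(T) ≈ 0.1806

P(4) = 1 − (0.37 + 0.245 + 0.289) = 0.096.
P(T|4) = 1 − 0.666 = 0.334.
P(T) = P(T|1)·P(1) + P(T|2)·P(2) + P(T|3)·P(3) + P(T|4)·P(4)
      = 0.1315·0.37 + 0.1958·0.245 + 0.1795·0.289 + 0.334·0.096
      = 0.048655 + 0.047971 + 0.0518755 + 0.032064 = 0.1805655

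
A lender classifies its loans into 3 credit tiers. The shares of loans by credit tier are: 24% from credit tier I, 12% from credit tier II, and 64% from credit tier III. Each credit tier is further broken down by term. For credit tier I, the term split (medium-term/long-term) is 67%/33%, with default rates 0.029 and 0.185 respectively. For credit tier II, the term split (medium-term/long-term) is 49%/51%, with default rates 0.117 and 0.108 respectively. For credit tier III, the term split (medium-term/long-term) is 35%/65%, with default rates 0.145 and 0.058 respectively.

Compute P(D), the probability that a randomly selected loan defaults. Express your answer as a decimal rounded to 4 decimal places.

P(D) ≈ 0.0894

P(D|I) = 0.67·0.029 + 0.33·0.185 = 0.01943 + 0.06105 = 0.08048
P(D|II) = 0.49·0.117 + 0.51·0.108 = 0.05733 + 0.05508 = 0.11241
P(D|III) = 0.35·0.145 + 0.65·0.058 = 0.05075 + 0.0377 = 0.08845
Then overall,
P(D) = 0.24·0.08048 + 0.12·0.11241 + 0.64·0.08845
      = 0.0193152 + 0.0134892 + 0.056608 = 0.0894124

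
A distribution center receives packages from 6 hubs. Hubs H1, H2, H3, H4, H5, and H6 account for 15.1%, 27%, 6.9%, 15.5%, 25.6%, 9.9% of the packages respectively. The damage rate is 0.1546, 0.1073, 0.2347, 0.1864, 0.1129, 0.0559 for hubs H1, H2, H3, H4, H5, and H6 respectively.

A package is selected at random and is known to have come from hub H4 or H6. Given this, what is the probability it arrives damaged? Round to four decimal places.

Let S = {H4, H6}.
P(S) = 0.155 + 0.099 = 0.254.
P(D ∩ S) = 0.1864·0.155 + 0.0559·0.099 = 0.028892 + 0.0055341 = 0.0344261.
P(D | S) = 0.0344261 / 0.254 = 0.135536…

0.1355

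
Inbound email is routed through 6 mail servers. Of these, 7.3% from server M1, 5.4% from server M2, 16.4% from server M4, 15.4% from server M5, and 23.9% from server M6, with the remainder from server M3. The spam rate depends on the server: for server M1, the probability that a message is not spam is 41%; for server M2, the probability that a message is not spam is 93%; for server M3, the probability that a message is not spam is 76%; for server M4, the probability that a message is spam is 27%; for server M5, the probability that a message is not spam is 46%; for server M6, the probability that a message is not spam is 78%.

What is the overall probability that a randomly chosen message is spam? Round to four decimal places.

P(M3) = 1 − (0.073 + 0.054 + 0.164 + 0.154 + 0.239) = 0.316.
P(S|M1) = 1 − 0.41 = 0.59.
P(S|M2) = 1 − 0.93 = 0.07.
P(S|M3) = 1 − 0.76 = 0.24.
P(S|M5) = 1 − 0.46 = 0.54.
P(S|M6) = 1 − 0.78 = 0.22.
By the law of total probability,
P(S) = P(S|M1)·P(M1) + P(S|M2)·P(M2) + P(S|M3)·P(M3) + P(S|M4)·P(M4) + P(S|M5)·P(M5) + P(S|M6)·P(M6)
      = 0.59·0.073 + 0.07·0.054 + 0.24·0.316 + 0.27·0.164 + 0.54·0.154 + 0.22·0.239
      = 0.04307 + 0.00378 + 0.07584 + 0.04428 + 0.08316 + 0.05258 = 0.30271

0.3027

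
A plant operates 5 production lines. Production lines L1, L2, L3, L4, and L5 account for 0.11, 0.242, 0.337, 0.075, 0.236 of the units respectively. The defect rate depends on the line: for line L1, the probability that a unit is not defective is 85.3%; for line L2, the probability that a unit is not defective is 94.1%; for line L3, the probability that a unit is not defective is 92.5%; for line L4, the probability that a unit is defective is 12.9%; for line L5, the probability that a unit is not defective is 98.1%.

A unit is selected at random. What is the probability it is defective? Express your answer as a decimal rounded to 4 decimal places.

P(D) ≈ 0.0699

P(D|L1) = 1 − 0.853 = 0.147.
P(D|L2) = 1 − 0.941 = 0.059.
P(D|L3) = 1 − 0.925 = 0.075.
P(D|L5) = 1 − 0.981 = 0.019.
P(D) = P(D|L1)·P(L1) + P(D|L2)·P(L2) + P(D|L3)·P(L3) + P(D|L4)·P(L4) + P(D|L5)·P(L5)
      = 0.147·0.11 + 0.059·0.242 + 0.075·0.337 + 0.129·0.075 + 0.019·0.236
      = 0.01617 + 0.014278 + 0.025275 + 0.009675 + 0.004484 = 0.069882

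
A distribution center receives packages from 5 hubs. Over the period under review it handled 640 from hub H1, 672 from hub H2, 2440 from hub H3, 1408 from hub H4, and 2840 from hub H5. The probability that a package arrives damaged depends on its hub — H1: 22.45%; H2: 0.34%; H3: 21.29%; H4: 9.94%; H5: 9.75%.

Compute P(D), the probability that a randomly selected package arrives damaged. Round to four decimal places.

Total: 640 + 672 + 2440 + 1408 + 2840 = 8000.
P(H1) = 640/8000 = 0.08. P(H2) = 672/8000 = 0.084. P(H3) = 2440/8000 = 0.305. P(H4) = 1408/8000 = 0.176. P(H5) = 2840/8000 = 0.355.
By the law of total probability,
P(D) = P(D|H1)·P(H1) + P(D|H2)·P(H2) + P(D|H3)·P(H3) + P(D|H4)·P(H4) + P(D|H5)·P(H5)
      = 0.2245·0.08 + 0.0034·0.084 + 0.2129·0.305 + 0.0994·0.176 + 0.0975·0.355
      = 0.01796 + 0.0002856 + 0.0649345 + 0.0174944 + 0.0346125 = 0.135287

0.1353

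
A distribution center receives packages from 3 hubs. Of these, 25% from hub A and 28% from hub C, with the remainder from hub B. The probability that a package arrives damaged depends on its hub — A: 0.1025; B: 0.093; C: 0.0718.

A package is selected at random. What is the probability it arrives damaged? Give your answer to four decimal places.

0.0894

P(B) = 1 − (0.25 + 0.28) = 0.47.
By the law of total probability,
P(D) = P(D|A)·P(A) + P(D|B)·P(B) + P(D|C)·P(C)
      = 0.1025·0.25 + 0.093·0.47 + 0.0718·0.28
      = 0.025625 + 0.04371 + 0.020104 = 0.089439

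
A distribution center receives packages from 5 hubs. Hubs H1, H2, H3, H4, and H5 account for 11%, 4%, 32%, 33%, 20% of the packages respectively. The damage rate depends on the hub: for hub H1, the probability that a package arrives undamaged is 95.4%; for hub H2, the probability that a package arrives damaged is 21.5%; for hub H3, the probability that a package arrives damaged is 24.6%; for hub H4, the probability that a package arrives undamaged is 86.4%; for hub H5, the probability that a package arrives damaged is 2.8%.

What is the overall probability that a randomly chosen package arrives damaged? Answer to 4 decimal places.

P(D|H1) = 1 − 0.954 = 0.046.
P(D|H4) = 1 − 0.864 = 0.136.
By the law of total probability,
P(D) = P(D|H1)·P(H1) + P(D|H2)·P(H2) + P(D|H3)·P(H3) + P(D|H4)·P(H4) + P(D|H5)·P(H5)
      = 0.046·0.11 + 0.215·0.04 + 0.246·0.32 + 0.136·0.33 + 0.028·0.2
      = 0.00506 + 0.0086 + 0.07872 + 0.04488 + 0.0056 = 0.14286

P(D) ≈ 0.1429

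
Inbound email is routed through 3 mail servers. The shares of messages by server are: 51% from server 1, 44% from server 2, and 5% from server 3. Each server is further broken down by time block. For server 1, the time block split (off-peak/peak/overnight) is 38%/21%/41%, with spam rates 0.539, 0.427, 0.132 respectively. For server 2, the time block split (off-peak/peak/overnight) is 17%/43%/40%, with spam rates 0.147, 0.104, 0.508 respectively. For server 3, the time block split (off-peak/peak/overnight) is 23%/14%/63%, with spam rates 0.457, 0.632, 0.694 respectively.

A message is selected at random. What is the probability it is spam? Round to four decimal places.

P(S|1) = 0.38·0.539 + 0.21·0.427 + 0.41·0.132 = 0.20482 + 0.08967 + 0.05412 = 0.34861
P(S|2) = 0.17·0.147 + 0.43·0.104 + 0.4·0.508 = 0.02499 + 0.04472 + 0.2032 = 0.27291
P(S|3) = 0.23·0.457 + 0.14·0.632 + 0.63·0.694 = 0.10511 + 0.08848 + 0.43722 = 0.63081
By total probability over the outer partition,
P(S) = 0.51·0.34861 + 0.44·0.27291 + 0.05·0.63081
      = 0.1777911 + 0.1200804 + 0.0315405 = 0.329412

0.3294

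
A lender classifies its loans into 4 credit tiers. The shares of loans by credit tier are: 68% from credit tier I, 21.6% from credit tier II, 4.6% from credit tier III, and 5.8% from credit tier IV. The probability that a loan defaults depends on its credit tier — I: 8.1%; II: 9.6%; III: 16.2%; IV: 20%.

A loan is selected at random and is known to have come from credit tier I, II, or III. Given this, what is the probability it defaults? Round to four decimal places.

Let S = {I, II, III}.
P(S) = 0.68 + 0.216 + 0.046 = 0.942.
P(D ∩ S) = 0.081·0.68 + 0.096·0.216 + 0.162·0.046 = 0.05508 + 0.020736 + 0.007452 = 0.083268.
P(D | S) = 0.083268 / 0.942 = 0.088395…

0.0884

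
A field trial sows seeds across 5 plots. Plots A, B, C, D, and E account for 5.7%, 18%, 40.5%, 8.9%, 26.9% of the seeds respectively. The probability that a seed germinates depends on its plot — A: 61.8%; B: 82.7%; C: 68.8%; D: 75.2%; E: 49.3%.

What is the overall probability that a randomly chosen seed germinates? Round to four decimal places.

P(G) = P(G|A)·P(A) + P(G|B)·P(B) + P(G|C)·P(C) + P(G|D)·P(D) + P(G|E)·P(E)
      = 0.618·0.057 + 0.827·0.18 + 0.688·0.405 + 0.752·0.089 + 0.493·0.269
      = 0.035226 + 0.14886 + 0.27864 + 0.066928 + 0.132617 = 0.662271

P(G) ≈ 0.6623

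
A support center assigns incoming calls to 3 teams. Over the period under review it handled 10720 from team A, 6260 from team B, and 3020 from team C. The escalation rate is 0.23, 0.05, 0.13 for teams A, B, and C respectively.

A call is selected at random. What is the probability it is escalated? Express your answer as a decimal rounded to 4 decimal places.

Total: 10720 + 6260 + 3020 = 20000.
P(A) = 10720/20000 = 0.536. P(B) = 6260/20000 = 0.313. P(C) = 3020/20000 = 0.151.
Using total probability over the partition,
P(E) = P(E|A)·P(A) + P(E|B)·P(B) + P(E|C)·P(C)
      = 0.23·0.536 + 0.05·0.313 + 0.13·0.151
      = 0.12328 + 0.01565 + 0.01963 = 0.15856

0.1586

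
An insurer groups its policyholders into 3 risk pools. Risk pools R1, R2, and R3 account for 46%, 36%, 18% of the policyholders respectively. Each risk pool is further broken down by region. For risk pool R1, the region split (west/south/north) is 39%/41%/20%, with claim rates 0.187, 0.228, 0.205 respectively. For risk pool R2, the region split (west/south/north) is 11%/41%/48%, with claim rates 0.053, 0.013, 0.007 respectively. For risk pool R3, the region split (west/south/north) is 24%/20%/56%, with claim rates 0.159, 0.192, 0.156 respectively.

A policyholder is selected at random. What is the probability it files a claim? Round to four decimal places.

P(C) ≈ 0.1301

P(C|R1) = 0.39·0.187 + 0.41·0.228 + 0.2·0.205 = 0.07293 + 0.09348 + 0.041 = 0.20741
P(C|R2) = 0.11·0.053 + 0.41·0.013 + 0.48·0.007 = 0.00583 + 0.00533 + 0.00336 = 0.01452
P(C|R3) = 0.24·0.159 + 0.2·0.192 + 0.56·0.156 = 0.03816 + 0.0384 + 0.08736 = 0.16392
By total probability over the outer partition,
P(C) = 0.46·0.20741 + 0.36·0.01452 + 0.18·0.16392
      = 0.0954086 + 0.0052272 + 0.0295056 = 0.1301414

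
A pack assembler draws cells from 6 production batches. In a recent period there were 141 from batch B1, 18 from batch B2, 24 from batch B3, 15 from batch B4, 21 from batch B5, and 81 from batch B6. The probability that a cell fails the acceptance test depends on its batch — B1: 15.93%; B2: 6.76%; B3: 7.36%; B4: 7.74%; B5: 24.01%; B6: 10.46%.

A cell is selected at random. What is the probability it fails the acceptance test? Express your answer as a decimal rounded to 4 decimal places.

Total: 141 + 18 + 24 + 15 + 21 + 81 = 300.
P(B1) = 141/300 = 0.47. P(B2) = 18/300 = 0.06. P(B3) = 24/300 = 0.08. P(B4) = 15/300 = 0.05. P(B5) = 21/300 = 0.07. P(B6) = 81/300 = 0.27.
By the law of total probability,
P(F) = P(F|B1)·P(B1) + P(F|B2)·P(B2) + P(F|B3)·P(B3) + P(F|B4)·P(B4) + P(F|B5)·P(B5) + P(F|B6)·P(B6)
      = 0.1593·0.47 + 0.0676·0.06 + 0.0736·0.08 + 0.0774·0.05 + 0.2401·0.07 + 0.1046·0.27
      = 0.074871 + 0.004056 + 0.005888 + 0.00387 + 0.016807 + 0.028242 = 0.133734

0.1337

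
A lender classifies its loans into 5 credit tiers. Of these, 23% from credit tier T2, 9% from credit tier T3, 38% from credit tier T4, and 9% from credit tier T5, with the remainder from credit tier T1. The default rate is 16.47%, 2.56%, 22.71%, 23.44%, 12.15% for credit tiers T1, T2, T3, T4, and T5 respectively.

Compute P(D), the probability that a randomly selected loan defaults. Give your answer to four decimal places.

P(D) ≈ 0.1609

P(T1) = 1 − (0.23 + 0.09 + 0.38 + 0.09) = 0.21.
P(D) = P(D|T1)·P(T1) + P(D|T2)·P(T2) + P(D|T3)·P(T3) + P(D|T4)·P(T4) + P(D|T5)·P(T5)
      = 0.1647·0.21 + 0.0256·0.23 + 0.2271·0.09 + 0.2344·0.38 + 0.1215·0.09
      = 0.034587 + 0.005888 + 0.020439 + 0.089072 + 0.010935 = 0.160921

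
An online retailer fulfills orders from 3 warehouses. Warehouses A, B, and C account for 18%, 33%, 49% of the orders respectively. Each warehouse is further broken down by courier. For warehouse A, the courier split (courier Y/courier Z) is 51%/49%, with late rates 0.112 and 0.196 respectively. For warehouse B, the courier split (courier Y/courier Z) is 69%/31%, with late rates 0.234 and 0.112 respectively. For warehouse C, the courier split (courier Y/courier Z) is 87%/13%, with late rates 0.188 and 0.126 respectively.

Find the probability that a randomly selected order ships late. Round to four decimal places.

P(L|A) = 0.51·0.112 + 0.49·0.196 = 0.05712 + 0.09604 = 0.15316
P(L|B) = 0.69·0.234 + 0.31·0.112 = 0.16146 + 0.03472 = 0.19618
P(L|C) = 0.87·0.188 + 0.13·0.126 = 0.16356 + 0.01638 = 0.17994
By total probability over the outer partition,
P(L) = 0.18·0.15316 + 0.33·0.19618 + 0.49·0.17994
      = 0.0275688 + 0.0647394 + 0.0881706 = 0.1804788

0.1805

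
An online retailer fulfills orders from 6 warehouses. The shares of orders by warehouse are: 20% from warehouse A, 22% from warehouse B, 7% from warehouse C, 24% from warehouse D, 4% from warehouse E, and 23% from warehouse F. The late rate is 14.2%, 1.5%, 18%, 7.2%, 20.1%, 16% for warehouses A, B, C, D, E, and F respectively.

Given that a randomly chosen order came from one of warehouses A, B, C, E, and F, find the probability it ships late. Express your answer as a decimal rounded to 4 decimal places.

P(L|S) ≈ 0.1173

Let S = {A, B, C, E, F}.
P(S) = 0.2 + 0.22 + 0.07 + 0.04 + 0.23 = 0.76.
P(L ∩ S) = 0.142·0.2 + 0.015·0.22 + 0.18·0.07 + 0.201·0.04 + 0.16·0.23 = 0.0284 + 0.0033 + 0.0126 + 0.00804 + 0.0368 = 0.08914.
P(L | S) = 0.08914 / 0.76 = 0.117289…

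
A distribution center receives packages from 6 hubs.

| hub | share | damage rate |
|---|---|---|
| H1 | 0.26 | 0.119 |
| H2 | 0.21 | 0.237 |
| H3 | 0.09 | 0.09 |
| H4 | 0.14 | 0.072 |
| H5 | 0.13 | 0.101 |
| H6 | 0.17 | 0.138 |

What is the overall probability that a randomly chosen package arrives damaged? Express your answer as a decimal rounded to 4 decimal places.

0.1355

P(D) = P(D|H1)·P(H1) + P(D|H2)·P(H2) + P(D|H3)·P(H3) + P(D|H4)·P(H4) + P(D|H5)·P(H5) + P(D|H6)·P(H6)
      = 0.119·0.26 + 0.237·0.21 + 0.09·0.09 + 0.072·0.14 + 0.101·0.13 + 0.138·0.17
      = 0.03094 + 0.04977 + 0.0081 + 0.01008 + 0.01313 + 0.02346 = 0.13548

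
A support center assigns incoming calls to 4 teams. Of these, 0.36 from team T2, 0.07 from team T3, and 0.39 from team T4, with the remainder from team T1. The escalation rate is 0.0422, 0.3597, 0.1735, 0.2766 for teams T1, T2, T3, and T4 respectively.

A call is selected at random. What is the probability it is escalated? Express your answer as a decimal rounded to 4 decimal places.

P(E) ≈ 0.2571

P(T1) = 1 − (0.36 + 0.07 + 0.39) = 0.18.
Using total probability over the partition,
P(E) = P(E|T1)·P(T1) + P(E|T2)·P(T2) + P(E|T3)·P(T3) + P(E|T4)·P(T4)
      = 0.0422·0.18 + 0.3597·0.36 + 0.1735·0.07 + 0.2766·0.39
      = 0.007596 + 0.129492 + 0.012145 + 0.107874 = 0.257107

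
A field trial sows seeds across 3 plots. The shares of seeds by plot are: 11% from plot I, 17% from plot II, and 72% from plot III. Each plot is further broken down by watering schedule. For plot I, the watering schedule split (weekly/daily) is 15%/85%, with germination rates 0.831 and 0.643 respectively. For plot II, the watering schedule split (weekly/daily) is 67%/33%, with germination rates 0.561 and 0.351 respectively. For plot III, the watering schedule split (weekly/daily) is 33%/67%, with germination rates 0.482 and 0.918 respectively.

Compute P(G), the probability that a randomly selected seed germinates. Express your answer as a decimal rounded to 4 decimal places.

P(G|I) = 0.15·0.831 + 0.85·0.643 = 0.12465 + 0.54655 = 0.6712
P(G|II) = 0.67·0.561 + 0.33·0.351 = 0.37587 + 0.11583 = 0.4917
P(G|III) = 0.33·0.482 + 0.67·0.918 = 0.15906 + 0.61506 = 0.77412
By total probability over the outer partition,
P(G) = 0.11·0.6712 + 0.17·0.4917 + 0.72·0.77412
      = 0.073832 + 0.083589 + 0.5573664 = 0.7147874

P(G) ≈ 0.7148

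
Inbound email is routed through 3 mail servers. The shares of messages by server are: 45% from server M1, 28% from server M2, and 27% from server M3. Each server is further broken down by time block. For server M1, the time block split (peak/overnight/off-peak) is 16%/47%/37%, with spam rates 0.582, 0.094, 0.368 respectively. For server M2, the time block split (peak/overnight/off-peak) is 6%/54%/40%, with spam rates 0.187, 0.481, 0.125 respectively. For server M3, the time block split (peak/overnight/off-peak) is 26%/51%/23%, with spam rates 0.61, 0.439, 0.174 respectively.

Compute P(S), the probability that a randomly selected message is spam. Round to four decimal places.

P(S) ≈ 0.3270

P(S|M1) = 0.16·0.582 + 0.47·0.094 + 0.37·0.368 = 0.09312 + 0.04418 + 0.13616 = 0.27346
P(S|M2) = 0.06·0.187 + 0.54·0.481 + 0.4·0.125 = 0.01122 + 0.25974 + 0.05 = 0.32096
P(S|M3) = 0.26·0.61 + 0.51·0.439 + 0.23·0.174 = 0.1586 + 0.22389 + 0.04002 = 0.42251
By total probability over the outer partition,
P(S) = 0.45·0.27346 + 0.28·0.32096 + 0.27·0.42251
      = 0.123057 + 0.0898688 + 0.1140777 = 0.3270035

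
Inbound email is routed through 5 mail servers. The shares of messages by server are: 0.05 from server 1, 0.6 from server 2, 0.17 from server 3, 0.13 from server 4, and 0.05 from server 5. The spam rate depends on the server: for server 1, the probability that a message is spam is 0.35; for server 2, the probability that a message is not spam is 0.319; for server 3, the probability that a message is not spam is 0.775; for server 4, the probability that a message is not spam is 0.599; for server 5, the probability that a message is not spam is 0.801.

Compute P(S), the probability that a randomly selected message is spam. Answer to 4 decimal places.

0.5264

P(S|2) = 1 − 0.319 = 0.681.
P(S|3) = 1 − 0.775 = 0.225.
P(S|4) = 1 − 0.599 = 0.401.
P(S|5) = 1 − 0.801 = 0.199.
P(S) = P(S|1)·P(1) + P(S|2)·P(2) + P(S|3)·P(3) + P(S|4)·P(4) + P(S|5)·P(5)
      = 0.35·0.05 + 0.681·0.6 + 0.225·0.17 + 0.401·0.13 + 0.199·0.05
      = 0.0175 + 0.4086 + 0.03825 + 0.05213 + 0.00995 = 0.52643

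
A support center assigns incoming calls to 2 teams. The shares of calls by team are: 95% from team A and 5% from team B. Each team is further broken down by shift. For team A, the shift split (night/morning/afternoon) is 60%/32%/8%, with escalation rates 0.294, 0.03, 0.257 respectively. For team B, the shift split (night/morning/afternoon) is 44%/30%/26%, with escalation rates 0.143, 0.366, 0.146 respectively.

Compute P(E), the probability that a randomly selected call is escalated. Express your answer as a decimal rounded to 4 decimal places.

0.2068

P(E|A) = 0.6·0.294 + 0.32·0.03 + 0.08·0.257 = 0.1764 + 0.0096 + 0.02056 = 0.20656
P(E|B) = 0.44·0.143 + 0.3·0.366 + 0.26·0.146 = 0.06292 + 0.1098 + 0.03796 = 0.21068
By total probability over the outer partition,
P(E) = 0.95·0.20656 + 0.05·0.21068
      = 0.196232 + 0.010534 = 0.206766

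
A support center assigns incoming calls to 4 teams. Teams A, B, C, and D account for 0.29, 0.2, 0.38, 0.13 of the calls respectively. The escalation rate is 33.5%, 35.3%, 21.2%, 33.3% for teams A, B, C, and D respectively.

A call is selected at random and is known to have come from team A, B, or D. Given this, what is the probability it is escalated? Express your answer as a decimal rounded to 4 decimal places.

P(E|S) ≈ 0.3404

Let S = {A, B, D}.
P(S) = 0.29 + 0.2 + 0.13 = 0.62.
P(E ∩ S) = 0.335·0.29 + 0.353·0.2 + 0.333·0.13 = 0.09715 + 0.0706 + 0.04329 = 0.21104.
P(E | S) = 0.21104 / 0.62 = 0.340387…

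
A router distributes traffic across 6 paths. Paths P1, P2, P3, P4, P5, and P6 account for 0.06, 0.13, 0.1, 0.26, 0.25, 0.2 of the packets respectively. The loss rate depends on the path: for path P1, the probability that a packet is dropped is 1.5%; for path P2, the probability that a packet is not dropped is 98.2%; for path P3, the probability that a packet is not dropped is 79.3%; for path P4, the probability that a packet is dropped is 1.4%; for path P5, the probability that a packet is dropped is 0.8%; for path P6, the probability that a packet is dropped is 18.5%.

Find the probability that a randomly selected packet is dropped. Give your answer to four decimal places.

P(L|P2) = 1 − 0.982 = 0.018.
P(L|P3) = 1 − 0.793 = 0.207.
P(L) = P(L|P1)·P(P1) + P(L|P2)·P(P2) + P(L|P3)·P(P3) + P(L|P4)·P(P4) + P(L|P5)·P(P5) + P(L|P6)·P(P6)
      = 0.015·0.06 + 0.018·0.13 + 0.207·0.1 + 0.014·0.26 + 0.008·0.25 + 0.185·0.2
      = 0.0009 + 0.00234 + 0.0207 + 0.00364 + 0.002 + 0.037 = 0.06658

0.0666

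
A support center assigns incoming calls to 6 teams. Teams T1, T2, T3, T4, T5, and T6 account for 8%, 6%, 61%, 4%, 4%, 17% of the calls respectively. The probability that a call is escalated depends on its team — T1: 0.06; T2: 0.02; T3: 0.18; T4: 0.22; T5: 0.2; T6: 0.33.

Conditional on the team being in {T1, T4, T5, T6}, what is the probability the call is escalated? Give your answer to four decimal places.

Let S = {T1, T4, T5, T6}.
P(S) = 0.08 + 0.04 + 0.04 + 0.17 = 0.33.
P(E ∩ S) = 0.06·0.08 + 0.22·0.04 + 0.2·0.04 + 0.33·0.17 = 0.0048 + 0.0088 + 0.008 + 0.0561 = 0.0777.
P(E | S) = 0.0777 / 0.33 = 0.235455…

0.2355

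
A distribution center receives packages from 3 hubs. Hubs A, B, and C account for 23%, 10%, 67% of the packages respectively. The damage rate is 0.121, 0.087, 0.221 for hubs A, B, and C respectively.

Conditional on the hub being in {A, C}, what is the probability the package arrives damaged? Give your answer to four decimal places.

P(D|S) ≈ 0.1954

Let S = {A, C}.
P(S) = 0.23 + 0.67 = 0.9.
P(D ∩ S) = 0.121·0.23 + 0.221·0.67 = 0.02783 + 0.14807 = 0.1759.
P(D | S) = 0.1759 / 0.9 = 0.195444…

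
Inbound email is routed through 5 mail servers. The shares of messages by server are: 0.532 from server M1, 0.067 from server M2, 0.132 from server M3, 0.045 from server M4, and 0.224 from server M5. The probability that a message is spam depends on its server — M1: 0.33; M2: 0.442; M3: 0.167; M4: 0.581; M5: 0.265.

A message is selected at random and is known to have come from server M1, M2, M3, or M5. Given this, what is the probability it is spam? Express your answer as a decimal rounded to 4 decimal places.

0.3001

Let J = {M1, M2, M3, M5}.
P(J) = 0.532 + 0.067 + 0.132 + 0.224 = 0.955.
P(S ∩ J) = 0.33·0.532 + 0.442·0.067 + 0.167·0.132 + 0.265·0.224 = 0.17556 + 0.029614 + 0.022044 + 0.05936 = 0.286578.
P(S | J) = 0.286578 / 0.955 = 0.300082…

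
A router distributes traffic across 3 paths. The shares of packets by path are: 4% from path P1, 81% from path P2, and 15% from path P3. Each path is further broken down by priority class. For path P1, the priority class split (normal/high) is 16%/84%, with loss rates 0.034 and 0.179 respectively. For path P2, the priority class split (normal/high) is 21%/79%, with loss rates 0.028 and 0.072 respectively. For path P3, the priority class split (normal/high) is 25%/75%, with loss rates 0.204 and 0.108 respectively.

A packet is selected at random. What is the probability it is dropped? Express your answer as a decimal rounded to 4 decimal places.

P(L|P1) = 0.16·0.034 + 0.84·0.179 = 0.00544 + 0.15036 = 0.1558
P(L|P2) = 0.21·0.028 + 0.79·0.072 = 0.00588 + 0.05688 = 0.06276
P(L|P3) = 0.25·0.204 + 0.75·0.108 = 0.051 + 0.081 = 0.132
By total probability over the outer partition,
P(L) = 0.04·0.1558 + 0.81·0.06276 + 0.15·0.132
      = 0.006232 + 0.0508356 + 0.0198 = 0.0768676

P(L) ≈ 0.0769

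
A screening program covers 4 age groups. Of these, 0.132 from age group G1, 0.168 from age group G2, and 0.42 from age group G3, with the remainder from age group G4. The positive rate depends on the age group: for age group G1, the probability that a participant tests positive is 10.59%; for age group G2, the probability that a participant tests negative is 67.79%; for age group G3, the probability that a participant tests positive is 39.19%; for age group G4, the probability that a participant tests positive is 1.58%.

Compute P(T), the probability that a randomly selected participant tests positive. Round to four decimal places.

P(T) ≈ 0.2371

P(G4) = 1 − (0.132 + 0.168 + 0.42) = 0.28.
P(T|G2) = 1 − 0.6779 = 0.3221.
P(T) = P(T|G1)·P(G1) + P(T|G2)·P(G2) + P(T|G3)·P(G3) + P(T|G4)·P(G4)
      = 0.1059·0.132 + 0.3221·0.168 + 0.3919·0.42 + 0.0158·0.28
      = 0.0139788 + 0.0541128 + 0.164598 + 0.004424 = 0.2371136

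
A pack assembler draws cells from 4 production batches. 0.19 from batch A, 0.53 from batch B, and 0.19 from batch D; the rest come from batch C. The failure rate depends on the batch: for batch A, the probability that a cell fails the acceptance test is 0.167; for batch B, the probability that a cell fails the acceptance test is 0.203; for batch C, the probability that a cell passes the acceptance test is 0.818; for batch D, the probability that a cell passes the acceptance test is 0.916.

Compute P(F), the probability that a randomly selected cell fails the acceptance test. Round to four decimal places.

P(F) ≈ 0.1717

P(C) = 1 − (0.19 + 0.53 + 0.19) = 0.09.
P(F|C) = 1 − 0.818 = 0.182.
P(F|D) = 1 − 0.916 = 0.084.
P(F) = P(F|A)·P(A) + P(F|B)·P(B) + P(F|C)·P(C) + P(F|D)·P(D)
      = 0.167·0.19 + 0.203·0.53 + 0.182·0.09 + 0.084·0.19
      = 0.03173 + 0.10759 + 0.01638 + 0.01596 = 0.17166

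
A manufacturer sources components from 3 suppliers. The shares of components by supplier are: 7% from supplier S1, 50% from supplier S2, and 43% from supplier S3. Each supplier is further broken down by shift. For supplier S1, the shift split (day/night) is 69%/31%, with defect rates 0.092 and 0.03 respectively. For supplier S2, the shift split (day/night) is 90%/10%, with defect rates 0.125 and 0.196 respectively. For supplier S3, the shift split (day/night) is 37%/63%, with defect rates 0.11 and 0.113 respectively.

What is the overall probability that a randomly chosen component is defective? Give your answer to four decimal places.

P(D|S1) = 0.69·0.092 + 0.31·0.03 = 0.06348 + 0.0093 = 0.07278
P(D|S2) = 0.9·0.125 + 0.1·0.196 = 0.1125 + 0.0196 = 0.1321
P(D|S3) = 0.37·0.11 + 0.63·0.113 = 0.0407 + 0.07119 = 0.11189
By total probability over the outer partition,
P(D) = 0.07·0.07278 + 0.5·0.1321 + 0.43·0.11189
      = 0.0050946 + 0.06605 + 0.0481127 = 0.1192573

P(D) ≈ 0.1193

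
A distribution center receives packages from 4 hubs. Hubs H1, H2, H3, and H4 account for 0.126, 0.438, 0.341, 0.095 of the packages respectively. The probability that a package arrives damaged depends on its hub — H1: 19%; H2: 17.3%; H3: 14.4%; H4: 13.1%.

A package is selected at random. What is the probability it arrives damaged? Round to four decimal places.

Summing over the partition,
P(D) = P(D|H1)·P(H1) + P(D|H2)·P(H2) + P(D|H3)·P(H3) + P(D|H4)·P(H4)
      = 0.19·0.126 + 0.173·0.438 + 0.144·0.341 + 0.131·0.095
      = 0.02394 + 0.075774 + 0.049104 + 0.012445 = 0.161263

0.1613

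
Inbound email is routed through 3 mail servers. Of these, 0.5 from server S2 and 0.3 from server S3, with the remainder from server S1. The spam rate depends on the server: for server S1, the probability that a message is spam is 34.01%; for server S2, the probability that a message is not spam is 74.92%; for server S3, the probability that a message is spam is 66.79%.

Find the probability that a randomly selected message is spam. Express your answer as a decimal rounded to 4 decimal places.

P(S1) = 1 − (0.5 + 0.3) = 0.2.
P(S|S2) = 1 − 0.7492 = 0.2508.
P(S) = P(S|S1)·P(S1) + P(S|S2)·P(S2) + P(S|S3)·P(S3)
      = 0.3401·0.2 + 0.2508·0.5 + 0.6679·0.3
      = 0.06802 + 0.1254 + 0.20037 = 0.39379

P(S) ≈ 0.3938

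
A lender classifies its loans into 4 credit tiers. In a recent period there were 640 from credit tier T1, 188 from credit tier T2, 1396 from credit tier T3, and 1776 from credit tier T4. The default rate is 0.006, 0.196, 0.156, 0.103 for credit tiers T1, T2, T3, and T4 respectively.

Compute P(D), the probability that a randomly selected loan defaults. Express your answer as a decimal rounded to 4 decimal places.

P(D) ≈ 0.1103

Total: 640 + 188 + 1396 + 1776 = 4000.
P(T1) = 640/4000 = 0.16. P(T2) = 188/4000 = 0.047. P(T3) = 1396/4000 = 0.349. P(T4) = 1776/4000 = 0.444.
Using total probability over the partition,
P(D) = P(D|T1)·P(T1) + P(D|T2)·P(T2) + P(D|T3)·P(T3) + P(D|T4)·P(T4)
      = 0.006·0.16 + 0.196·0.047 + 0.156·0.349 + 0.103·0.444
      = 0.00096 + 0.009212 + 0.054444 + 0.045732 = 0.110348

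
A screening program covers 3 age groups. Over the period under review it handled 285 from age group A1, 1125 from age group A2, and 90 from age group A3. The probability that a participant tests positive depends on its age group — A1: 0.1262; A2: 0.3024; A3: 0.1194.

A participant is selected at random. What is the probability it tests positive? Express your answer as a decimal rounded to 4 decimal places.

P(T) ≈ 0.2579

Total: 285 + 1125 + 90 = 1500.
P(A1) = 285/1500 = 0.19. P(A2) = 1125/1500 = 0.75. P(A3) = 90/1500 = 0.06.
P(T) = P(T|A1)·P(A1) + P(T|A2)·P(A2) + P(T|A3)·P(A3)
      = 0.1262·0.19 + 0.3024·0.75 + 0.1194·0.06
      = 0.023978 + 0.2268 + 0.007164 = 0.257942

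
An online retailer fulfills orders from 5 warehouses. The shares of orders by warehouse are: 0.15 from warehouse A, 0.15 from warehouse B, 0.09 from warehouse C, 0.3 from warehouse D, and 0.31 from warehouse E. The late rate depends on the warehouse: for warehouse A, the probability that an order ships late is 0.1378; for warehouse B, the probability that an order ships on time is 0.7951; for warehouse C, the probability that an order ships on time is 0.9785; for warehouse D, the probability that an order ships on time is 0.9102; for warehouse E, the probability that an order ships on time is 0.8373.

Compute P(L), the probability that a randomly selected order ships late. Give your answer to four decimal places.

0.1307

P(L|B) = 1 − 0.7951 = 0.2049.
P(L|C) = 1 − 0.9785 = 0.0215.
P(L|D) = 1 − 0.9102 = 0.0898.
P(L|E) = 1 − 0.8373 = 0.1627.
P(L) = P(L|A)·P(A) + P(L|B)·P(B) + P(L|C)·P(C) + P(L|D)·P(D) + P(L|E)·P(E)
      = 0.1378·0.15 + 0.2049·0.15 + 0.0215·0.09 + 0.0898·0.3 + 0.1627·0.31
      = 0.02067 + 0.030735 + 0.001935 + 0.02694 + 0.050437 = 0.130717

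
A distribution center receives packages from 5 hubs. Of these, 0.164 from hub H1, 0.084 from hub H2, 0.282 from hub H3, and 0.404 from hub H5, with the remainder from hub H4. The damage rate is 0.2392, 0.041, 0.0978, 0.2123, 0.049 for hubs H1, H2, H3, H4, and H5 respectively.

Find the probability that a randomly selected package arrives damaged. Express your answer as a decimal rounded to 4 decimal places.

P(D) ≈ 0.1041

P(H4) = 1 − (0.164 + 0.084 + 0.282 + 0.404) = 0.066.
P(D) = P(D|H1)·P(H1) + P(D|H2)·P(H2) + P(D|H3)·P(H3) + P(D|H4)·P(H4) + P(D|H5)·P(H5)
      = 0.2392·0.164 + 0.041·0.084 + 0.0978·0.282 + 0.2123·0.066 + 0.049·0.404
      = 0.0392288 + 0.003444 + 0.0275796 + 0.0140118 + 0.019796 = 0.1040602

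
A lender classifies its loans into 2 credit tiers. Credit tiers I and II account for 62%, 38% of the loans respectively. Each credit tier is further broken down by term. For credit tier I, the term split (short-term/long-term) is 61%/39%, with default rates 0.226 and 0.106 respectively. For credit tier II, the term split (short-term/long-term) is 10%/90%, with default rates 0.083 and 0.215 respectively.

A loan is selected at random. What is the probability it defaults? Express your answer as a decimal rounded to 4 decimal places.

P(D|I) = 0.61·0.226 + 0.39·0.106 = 0.13786 + 0.04134 = 0.1792
P(D|II) = 0.1·0.083 + 0.9·0.215 = 0.0083 + 0.1935 = 0.2018
By total probability over the outer partition,
P(D) = 0.62·0.1792 + 0.38·0.2018
      = 0.111104 + 0.076684 = 0.187788

P(D) ≈ 0.1878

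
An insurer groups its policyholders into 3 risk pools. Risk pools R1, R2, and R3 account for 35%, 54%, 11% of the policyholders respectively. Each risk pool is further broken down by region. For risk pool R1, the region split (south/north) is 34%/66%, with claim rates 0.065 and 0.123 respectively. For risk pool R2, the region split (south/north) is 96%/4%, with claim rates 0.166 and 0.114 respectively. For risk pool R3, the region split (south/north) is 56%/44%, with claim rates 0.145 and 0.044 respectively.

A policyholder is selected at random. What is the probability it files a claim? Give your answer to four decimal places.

P(C|R1) = 0.34·0.065 + 0.66·0.123 = 0.0221 + 0.08118 = 0.10328
P(C|R2) = 0.96·0.166 + 0.04·0.114 = 0.15936 + 0.00456 = 0.16392
P(C|R3) = 0.56·0.145 + 0.44·0.044 = 0.0812 + 0.01936 = 0.10056
By total probability over the outer partition,
P(C) = 0.35·0.10328 + 0.54·0.16392 + 0.11·0.10056
      = 0.036148 + 0.0885168 + 0.0110616 = 0.1357264

0.1357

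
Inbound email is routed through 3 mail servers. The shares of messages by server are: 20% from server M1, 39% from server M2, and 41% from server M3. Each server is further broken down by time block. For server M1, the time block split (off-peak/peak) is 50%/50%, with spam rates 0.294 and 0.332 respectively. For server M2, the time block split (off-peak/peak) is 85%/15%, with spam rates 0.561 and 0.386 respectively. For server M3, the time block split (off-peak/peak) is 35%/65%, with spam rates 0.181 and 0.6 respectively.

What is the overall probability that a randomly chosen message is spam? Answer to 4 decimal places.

P(S) ≈ 0.4570

P(S|M1) = 0.5·0.294 + 0.5·0.332 = 0.147 + 0.166 = 0.313
P(S|M2) = 0.85·0.561 + 0.15·0.386 = 0.47685 + 0.0579 = 0.53475
P(S|M3) = 0.35·0.181 + 0.65·0.6 = 0.06335 + 0.39 = 0.45335
Then overall,
P(S) = 0.2·0.313 + 0.39·0.53475 + 0.41·0.45335
      = 0.0626 + 0.2085525 + 0.1858735 = 0.457026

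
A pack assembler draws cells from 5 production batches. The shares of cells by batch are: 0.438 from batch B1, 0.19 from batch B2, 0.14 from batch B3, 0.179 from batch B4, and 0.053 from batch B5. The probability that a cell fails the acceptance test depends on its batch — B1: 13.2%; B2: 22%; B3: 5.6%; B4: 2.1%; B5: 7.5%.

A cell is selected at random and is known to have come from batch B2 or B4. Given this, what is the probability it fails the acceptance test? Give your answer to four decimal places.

0.1235

Let S = {B2, B4}.
P(S) = 0.19 + 0.179 = 0.369.
P(F ∩ S) = 0.22·0.19 + 0.021·0.179 = 0.0418 + 0.003759 = 0.045559.
P(F | S) = 0.045559 / 0.369 = 0.123466…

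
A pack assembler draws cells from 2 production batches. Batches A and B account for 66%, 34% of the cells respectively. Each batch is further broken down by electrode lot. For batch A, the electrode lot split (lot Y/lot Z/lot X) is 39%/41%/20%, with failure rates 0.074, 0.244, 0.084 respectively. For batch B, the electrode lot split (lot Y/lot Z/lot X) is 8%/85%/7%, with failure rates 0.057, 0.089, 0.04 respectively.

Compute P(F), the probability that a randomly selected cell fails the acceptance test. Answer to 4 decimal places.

P(F|A) = 0.39·0.074 + 0.41·0.244 + 0.2·0.084 = 0.02886 + 0.10004 + 0.0168 = 0.1457
P(F|B) = 0.08·0.057 + 0.85·0.089 + 0.07·0.04 = 0.00456 + 0.07565 + 0.0028 = 0.08301
By total probability over the outer partition,
P(F) = 0.66·0.1457 + 0.34·0.08301
      = 0.096162 + 0.0282234 = 0.1243854

0.1244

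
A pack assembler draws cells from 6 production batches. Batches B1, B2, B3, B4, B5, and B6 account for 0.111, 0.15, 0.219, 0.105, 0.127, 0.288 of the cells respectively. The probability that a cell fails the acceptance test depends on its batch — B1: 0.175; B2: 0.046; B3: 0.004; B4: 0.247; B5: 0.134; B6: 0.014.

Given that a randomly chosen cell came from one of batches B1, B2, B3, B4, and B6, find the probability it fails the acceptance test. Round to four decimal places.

Let S = {B1, B2, B3, B4, B6}.
P(S) = 0.111 + 0.15 + 0.219 + 0.105 + 0.288 = 0.873.
P(F ∩ S) = 0.175·0.111 + 0.046·0.15 + 0.004·0.219 + 0.247·0.105 + 0.014·0.288 = 0.019425 + 0.0069 + 0.000876 + 0.025935 + 0.004032 = 0.057168.
P(F | S) = 0.057168 / 0.873 = 0.065485…

P(F|S) ≈ 0.0655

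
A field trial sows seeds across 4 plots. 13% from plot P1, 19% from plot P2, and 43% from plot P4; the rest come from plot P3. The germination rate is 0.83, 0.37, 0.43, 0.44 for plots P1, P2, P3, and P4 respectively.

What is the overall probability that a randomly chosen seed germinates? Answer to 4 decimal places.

0.4749

P(P3) = 1 − (0.13 + 0.19 + 0.43) = 0.25.
P(G) = P(G|P1)·P(P1) + P(G|P2)·P(P2) + P(G|P3)·P(P3) + P(G|P4)·P(P4)
      = 0.83·0.13 + 0.37·0.19 + 0.43·0.25 + 0.44·0.43
      = 0.1079 + 0.0703 + 0.1075 + 0.1892 = 0.4749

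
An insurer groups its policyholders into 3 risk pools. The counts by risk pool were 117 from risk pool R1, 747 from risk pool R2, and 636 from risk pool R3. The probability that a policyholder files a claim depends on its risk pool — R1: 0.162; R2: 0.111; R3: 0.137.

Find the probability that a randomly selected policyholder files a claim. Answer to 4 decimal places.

Total: 117 + 747 + 636 = 1500.
P(R1) = 117/1500 = 0.078. P(R2) = 747/1500 = 0.498. P(R3) = 636/1500 = 0.424.
Summing over the partition,
P(C) = P(C|R1)·P(R1) + P(C|R2)·P(R2) + P(C|R3)·P(R3)
      = 0.162·0.078 + 0.111·0.498 + 0.137·0.424
      = 0.012636 + 0.055278 + 0.058088 = 0.126002

P(C) ≈ 0.1260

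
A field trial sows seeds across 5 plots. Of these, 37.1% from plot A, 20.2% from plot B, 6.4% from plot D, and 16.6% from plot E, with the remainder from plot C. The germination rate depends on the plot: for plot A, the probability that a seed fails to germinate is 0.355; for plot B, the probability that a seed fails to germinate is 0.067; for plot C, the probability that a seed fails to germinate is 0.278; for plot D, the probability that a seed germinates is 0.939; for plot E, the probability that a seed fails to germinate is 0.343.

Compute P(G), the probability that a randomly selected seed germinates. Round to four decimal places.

P(C) = 1 − (0.371 + 0.202 + 0.064 + 0.166) = 0.197.
P(G|A) = 1 − 0.355 = 0.645.
P(G|B) = 1 − 0.067 = 0.933.
P(G|C) = 1 − 0.278 = 0.722.
P(G|E) = 1 − 0.343 = 0.657.
P(G) = P(G|A)·P(A) + P(G|B)·P(B) + P(G|C)·P(C) + P(G|D)·P(D) + P(G|E)·P(E)
      = 0.645·0.371 + 0.933·0.202 + 0.722·0.197 + 0.939·0.064 + 0.657·0.166
      = 0.239295 + 0.188466 + 0.142234 + 0.060096 + 0.109062 = 0.739153

0.7392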